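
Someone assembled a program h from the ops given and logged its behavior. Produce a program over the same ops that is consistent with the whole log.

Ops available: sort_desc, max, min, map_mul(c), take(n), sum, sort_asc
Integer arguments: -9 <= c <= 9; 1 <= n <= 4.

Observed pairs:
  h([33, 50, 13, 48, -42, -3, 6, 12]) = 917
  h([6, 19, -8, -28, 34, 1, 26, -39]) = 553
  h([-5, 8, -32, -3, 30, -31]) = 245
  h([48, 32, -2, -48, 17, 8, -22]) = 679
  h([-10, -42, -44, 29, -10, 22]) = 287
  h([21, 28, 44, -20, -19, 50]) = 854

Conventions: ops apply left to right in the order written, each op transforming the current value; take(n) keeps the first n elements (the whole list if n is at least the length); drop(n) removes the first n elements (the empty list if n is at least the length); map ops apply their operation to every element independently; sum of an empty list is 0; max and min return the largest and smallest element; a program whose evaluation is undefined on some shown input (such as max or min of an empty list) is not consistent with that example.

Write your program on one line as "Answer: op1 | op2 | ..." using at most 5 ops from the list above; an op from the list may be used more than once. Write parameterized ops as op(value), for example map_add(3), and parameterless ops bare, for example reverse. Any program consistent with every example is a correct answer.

sort_desc | take(3) | map_mul(7) | sum

Check, running the answer program on each example:
  [33, 50, 13, 48, -42, -3, 6, 12] -> [50, 48, 33, 13, 12, 6, -3, -42] -> [50, 48, 33] -> [350, 336, 231] -> 917
  [6, 19, -8, -28, 34, 1, 26, -39] -> [34, 26, 19, 6, 1, -8, -28, -39] -> [34, 26, 19] -> [238, 182, 133] -> 553
  [-5, 8, -32, -3, 30, -31] -> [30, 8, -3, -5, -31, -32] -> [30, 8, -3] -> [210, 56, -21] -> 245
  [48, 32, -2, -48, 17, 8, -22] -> [48, 32, 17, 8, -2, -22, -48] -> [48, 32, 17] -> [336, 224, 119] -> 679
  [-10, -42, -44, 29, -10, 22] -> [29, 22, -10, -10, -42, -44] -> [29, 22, -10] -> [203, 154, -70] -> 287
  [21, 28, 44, -20, -19, 50] -> [50, 44, 28, 21, -19, -20] -> [50, 44, 28] -> [350, 308, 196] -> 854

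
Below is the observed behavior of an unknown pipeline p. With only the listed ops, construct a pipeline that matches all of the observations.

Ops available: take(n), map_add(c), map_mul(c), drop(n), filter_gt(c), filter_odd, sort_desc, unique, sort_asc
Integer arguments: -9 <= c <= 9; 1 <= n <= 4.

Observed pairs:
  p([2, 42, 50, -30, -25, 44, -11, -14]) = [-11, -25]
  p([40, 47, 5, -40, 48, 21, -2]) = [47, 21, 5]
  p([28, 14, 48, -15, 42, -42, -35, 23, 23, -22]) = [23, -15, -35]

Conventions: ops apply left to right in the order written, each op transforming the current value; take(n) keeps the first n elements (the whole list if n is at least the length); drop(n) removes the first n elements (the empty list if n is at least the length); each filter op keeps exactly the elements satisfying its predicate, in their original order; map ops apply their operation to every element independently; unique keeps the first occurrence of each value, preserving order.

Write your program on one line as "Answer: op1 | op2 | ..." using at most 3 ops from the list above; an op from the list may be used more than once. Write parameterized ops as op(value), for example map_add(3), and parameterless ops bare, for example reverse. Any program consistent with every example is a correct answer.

sort_desc | filter_odd | unique

Check, running the answer program on each example:
  [2, 42, 50, -30, -25, 44, -11, -14] -> [50, 44, 42, 2, -11, -14, -25, -30] -> [-11, -25] -> [-11, -25]
  [40, 47, 5, -40, 48, 21, -2] -> [48, 47, 40, 21, 5, -2, -40] -> [47, 21, 5] -> [47, 21, 5]
  [28, 14, 48, -15, 42, -42, -35, 23, 23, -22] -> [48, 42, 28, 23, 23, 14, -15, -22, -35, -42] -> [23, 23, -15, -35] -> [23, -15, -35]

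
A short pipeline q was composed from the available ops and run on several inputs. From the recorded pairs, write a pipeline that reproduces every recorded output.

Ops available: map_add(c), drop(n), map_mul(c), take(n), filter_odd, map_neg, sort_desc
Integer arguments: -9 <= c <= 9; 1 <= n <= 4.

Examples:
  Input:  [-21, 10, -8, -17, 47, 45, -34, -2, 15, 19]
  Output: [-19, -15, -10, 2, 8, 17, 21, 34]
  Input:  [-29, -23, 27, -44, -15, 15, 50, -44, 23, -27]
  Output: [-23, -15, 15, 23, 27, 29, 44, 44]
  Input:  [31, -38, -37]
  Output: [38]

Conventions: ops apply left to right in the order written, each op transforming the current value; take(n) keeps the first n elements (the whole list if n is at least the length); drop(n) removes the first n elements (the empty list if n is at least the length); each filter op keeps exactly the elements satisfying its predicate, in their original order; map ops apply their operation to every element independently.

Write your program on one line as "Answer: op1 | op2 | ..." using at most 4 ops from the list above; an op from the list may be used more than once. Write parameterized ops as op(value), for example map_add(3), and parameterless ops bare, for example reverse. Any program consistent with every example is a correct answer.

sort_desc | drop(2) | map_neg

Check, running the answer program on each example:
  [-21, 10, -8, -17, 47, 45, -34, -2, 15, 19] -> [47, 45, 19, 15, 10, -2, -8, -17, -21, -34] -> [19, 15, 10, -2, -8, -17, -21, -34] -> [-19, -15, -10, 2, 8, 17, 21, 34]
  [-29, -23, 27, -44, -15, 15, 50, -44, 23, -27] -> [50, 27, 23, 15, -15, -23, -27, -29, -44, -44] -> [23, 15, -15, -23, -27, -29, -44, -44] -> [-23, -15, 15, 23, 27, 29, 44, 44]
  [31, -38, -37] -> [31, -37, -38] -> [-38] -> [38]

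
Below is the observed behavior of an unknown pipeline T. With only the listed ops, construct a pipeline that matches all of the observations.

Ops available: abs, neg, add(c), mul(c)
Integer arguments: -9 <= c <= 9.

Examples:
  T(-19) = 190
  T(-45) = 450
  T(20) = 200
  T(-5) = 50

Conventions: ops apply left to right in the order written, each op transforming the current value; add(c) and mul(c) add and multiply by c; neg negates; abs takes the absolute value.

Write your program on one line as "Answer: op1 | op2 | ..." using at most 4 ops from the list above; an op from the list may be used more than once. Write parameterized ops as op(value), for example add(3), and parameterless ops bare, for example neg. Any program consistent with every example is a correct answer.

mul(2) | mul(-5) | abs

Check, running the answer program on each example:
  -19 -> -38 -> 190 -> 190
  -45 -> -90 -> 450 -> 450
  20 -> 40 -> -200 -> 200
  -5 -> -10 -> 50 -> 50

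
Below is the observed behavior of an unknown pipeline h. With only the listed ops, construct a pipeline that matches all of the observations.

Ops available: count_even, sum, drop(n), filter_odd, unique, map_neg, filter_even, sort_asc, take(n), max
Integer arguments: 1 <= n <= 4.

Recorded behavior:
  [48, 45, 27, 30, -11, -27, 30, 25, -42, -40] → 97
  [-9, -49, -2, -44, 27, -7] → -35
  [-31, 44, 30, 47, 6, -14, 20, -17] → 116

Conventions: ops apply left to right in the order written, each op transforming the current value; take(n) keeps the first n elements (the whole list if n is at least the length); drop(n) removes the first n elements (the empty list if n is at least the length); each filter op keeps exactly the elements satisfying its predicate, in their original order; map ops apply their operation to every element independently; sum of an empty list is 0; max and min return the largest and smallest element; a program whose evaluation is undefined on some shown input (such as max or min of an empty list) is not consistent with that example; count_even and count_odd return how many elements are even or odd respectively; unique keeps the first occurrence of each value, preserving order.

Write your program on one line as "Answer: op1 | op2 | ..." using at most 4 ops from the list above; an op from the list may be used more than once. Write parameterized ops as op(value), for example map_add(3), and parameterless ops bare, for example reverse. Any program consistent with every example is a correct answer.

unique | sort_asc | drop(1) | sum

Check, running the answer program on each example:
  [48, 45, 27, 30, -11, -27, 30, 25, -42, -40] -> [48, 45, 27, 30, -11, -27, 25, -42, -40] -> [-42, -40, -27, -11, 25, 27, 30, 45, 48] -> [-40, -27, -11, 25, 27, 30, 45, 48] -> 97
  [-9, -49, -2, -44, 27, -7] -> [-9, -49, -2, -44, 27, -7] -> [-49, -44, -9, -7, -2, 27] -> [-44, -9, -7, -2, 27] -> -35
  [-31, 44, 30, 47, 6, -14, 20, -17] -> [-31, 44, 30, 47, 6, -14, 20, -17] -> [-31, -17, -14, 6, 20, 30, 44, 47] -> [-17, -14, 6, 20, 30, 44, 47] -> 116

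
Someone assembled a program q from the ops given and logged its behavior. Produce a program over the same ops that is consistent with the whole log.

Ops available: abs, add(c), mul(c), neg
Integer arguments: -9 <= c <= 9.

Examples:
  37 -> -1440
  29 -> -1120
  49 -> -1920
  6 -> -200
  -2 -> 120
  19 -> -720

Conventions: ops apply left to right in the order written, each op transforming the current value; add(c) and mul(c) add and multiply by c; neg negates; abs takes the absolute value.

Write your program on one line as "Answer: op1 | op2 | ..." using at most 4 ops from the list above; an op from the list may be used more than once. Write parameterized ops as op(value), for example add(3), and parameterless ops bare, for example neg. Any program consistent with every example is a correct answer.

add(5) | add(-6) | mul(-8) | mul(5)

Check, running the answer program on each example:
  37 -> 42 -> 36 -> -288 -> -1440
  29 -> 34 -> 28 -> -224 -> -1120
  49 -> 54 -> 48 -> -384 -> -1920
  6 -> 11 -> 5 -> -40 -> -200
  -2 -> 3 -> -3 -> 24 -> 120
  19 -> 24 -> 18 -> -144 -> -720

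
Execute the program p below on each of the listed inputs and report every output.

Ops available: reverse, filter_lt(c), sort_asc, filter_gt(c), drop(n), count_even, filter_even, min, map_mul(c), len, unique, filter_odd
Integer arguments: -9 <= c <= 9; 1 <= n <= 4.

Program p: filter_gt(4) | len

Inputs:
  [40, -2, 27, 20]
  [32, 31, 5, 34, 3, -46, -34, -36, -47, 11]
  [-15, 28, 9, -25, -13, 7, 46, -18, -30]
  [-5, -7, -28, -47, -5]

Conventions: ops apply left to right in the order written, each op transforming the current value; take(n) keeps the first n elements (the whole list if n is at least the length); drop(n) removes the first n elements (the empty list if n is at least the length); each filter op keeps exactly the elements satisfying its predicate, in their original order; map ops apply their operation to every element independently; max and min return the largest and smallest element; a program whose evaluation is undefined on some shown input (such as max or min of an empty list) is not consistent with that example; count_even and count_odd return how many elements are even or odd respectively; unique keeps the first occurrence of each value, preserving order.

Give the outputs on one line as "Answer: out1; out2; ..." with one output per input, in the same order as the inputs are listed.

Execution, op by op:
  [40, -2, 27, 20] -> [40, 27, 20] -> 3
  [32, 31, 5, 34, 3, -46, -34, -36, -47, 11] -> [32, 31, 5, 34, 11] -> 5
  [-15, 28, 9, -25, -13, 7, 46, -18, -30] -> [28, 9, 7, 46] -> 4
  [-5, -7, -28, -47, -5] -> [] -> 0

3; 5; 4; 0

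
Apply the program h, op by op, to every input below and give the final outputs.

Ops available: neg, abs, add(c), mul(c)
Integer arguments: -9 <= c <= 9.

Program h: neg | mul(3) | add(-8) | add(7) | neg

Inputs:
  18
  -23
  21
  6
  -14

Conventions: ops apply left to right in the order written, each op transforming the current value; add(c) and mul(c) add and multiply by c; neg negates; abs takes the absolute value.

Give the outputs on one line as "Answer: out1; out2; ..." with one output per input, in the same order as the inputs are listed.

55; -68; 64; 19; -41

Execution, op by op:
  18 -> -18 -> -54 -> -62 -> -55 -> 55
  -23 -> 23 -> 69 -> 61 -> 68 -> -68
  21 -> -21 -> -63 -> -71 -> -64 -> 64
  6 -> -6 -> -18 -> -26 -> -19 -> 19
  -14 -> 14 -> 42 -> 34 -> 41 -> -41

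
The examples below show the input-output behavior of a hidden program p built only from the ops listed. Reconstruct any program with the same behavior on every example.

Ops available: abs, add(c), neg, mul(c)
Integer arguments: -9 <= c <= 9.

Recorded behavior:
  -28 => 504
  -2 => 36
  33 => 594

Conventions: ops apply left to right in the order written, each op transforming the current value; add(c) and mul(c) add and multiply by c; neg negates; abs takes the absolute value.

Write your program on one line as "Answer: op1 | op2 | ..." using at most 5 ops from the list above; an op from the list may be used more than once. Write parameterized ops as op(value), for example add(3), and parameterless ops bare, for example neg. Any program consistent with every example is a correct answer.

mul(-6) | abs | mul(-3) | neg

Check, running the answer program on each example:
  -28 -> 168 -> 168 -> -504 -> 504
  -2 -> 12 -> 12 -> -36 -> 36
  33 -> -198 -> 198 -> -594 -> 594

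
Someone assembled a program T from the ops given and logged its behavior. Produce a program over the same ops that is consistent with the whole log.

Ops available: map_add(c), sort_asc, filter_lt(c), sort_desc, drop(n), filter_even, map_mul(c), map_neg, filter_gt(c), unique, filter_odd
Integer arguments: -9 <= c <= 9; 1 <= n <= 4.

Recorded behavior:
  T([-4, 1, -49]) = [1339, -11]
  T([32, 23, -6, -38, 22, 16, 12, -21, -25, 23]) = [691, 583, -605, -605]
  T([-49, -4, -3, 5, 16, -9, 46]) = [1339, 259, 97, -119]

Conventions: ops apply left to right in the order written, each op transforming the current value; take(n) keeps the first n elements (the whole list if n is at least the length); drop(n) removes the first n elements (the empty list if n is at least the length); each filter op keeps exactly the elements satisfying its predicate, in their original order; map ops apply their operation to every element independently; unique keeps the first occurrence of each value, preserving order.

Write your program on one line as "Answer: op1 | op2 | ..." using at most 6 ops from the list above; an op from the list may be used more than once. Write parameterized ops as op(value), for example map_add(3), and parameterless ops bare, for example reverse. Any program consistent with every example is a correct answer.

map_mul(-3) | map_mul(9) | filter_odd | sort_desc | map_add(9) | map_add(7)

Check, running the answer program on each example:
  [-4, 1, -49] -> [12, -3, 147] -> [108, -27, 1323] -> [-27, 1323] -> [1323, -27] -> [1332, -18] -> [1339, -11]
  [32, 23, -6, -38, 22, 16, 12, -21, -25, 23] -> [-96, -69, 18, 114, -66, -48, -36, 63, 75, -69] -> [-864, -621, 162, 1026, -594, -432, -324, 567, 675, -621] -> [-621, 567, 675, -621] -> [675, 567, -621, -621] -> [684, 576, -612, -612] -> [691, 583, -605, -605]
  [-49, -4, -3, 5, 16, -9, 46] -> [147, 12, 9, -15, -48, 27, -138] -> [1323, 108, 81, -135, -432, 243, -1242] -> [1323, 81, -135, 243] -> [1323, 243, 81, -135] -> [1332, 252, 90, -126] -> [1339, 259, 97, -119]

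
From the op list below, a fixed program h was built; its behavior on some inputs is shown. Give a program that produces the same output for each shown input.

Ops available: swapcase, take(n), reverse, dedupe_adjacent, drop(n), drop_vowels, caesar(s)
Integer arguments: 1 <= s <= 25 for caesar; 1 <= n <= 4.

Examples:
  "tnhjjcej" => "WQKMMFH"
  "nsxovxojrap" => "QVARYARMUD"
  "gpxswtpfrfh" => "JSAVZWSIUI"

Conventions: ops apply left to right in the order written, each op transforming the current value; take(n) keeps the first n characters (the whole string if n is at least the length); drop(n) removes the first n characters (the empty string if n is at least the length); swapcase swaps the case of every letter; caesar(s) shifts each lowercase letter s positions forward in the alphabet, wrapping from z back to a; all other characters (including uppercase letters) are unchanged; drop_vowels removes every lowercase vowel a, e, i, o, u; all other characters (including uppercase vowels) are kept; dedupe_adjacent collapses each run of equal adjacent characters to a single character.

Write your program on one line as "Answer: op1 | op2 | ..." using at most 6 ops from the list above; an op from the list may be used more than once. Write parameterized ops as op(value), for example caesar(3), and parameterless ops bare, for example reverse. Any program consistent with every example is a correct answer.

reverse | caesar(3) | swapcase | drop(1) | reverse

Check, running the answer program on each example:
  "tnhjjcej" -> "jecjjhnt" -> "mhfmmkqw" -> "MHFMMKQW" -> "HFMMKQW" -> "WQKMMFH"
  "nsxovxojrap" -> "parjoxvoxsn" -> "sdumrayravq" -> "SDUMRAYRAVQ" -> "DUMRAYRAVQ" -> "QVARYARMUD"
  "gpxswtpfrfh" -> "hfrfptwsxpg" -> "kiuiswzvasj" -> "KIUISWZVASJ" -> "IUISWZVASJ" -> "JSAVZWSIUI"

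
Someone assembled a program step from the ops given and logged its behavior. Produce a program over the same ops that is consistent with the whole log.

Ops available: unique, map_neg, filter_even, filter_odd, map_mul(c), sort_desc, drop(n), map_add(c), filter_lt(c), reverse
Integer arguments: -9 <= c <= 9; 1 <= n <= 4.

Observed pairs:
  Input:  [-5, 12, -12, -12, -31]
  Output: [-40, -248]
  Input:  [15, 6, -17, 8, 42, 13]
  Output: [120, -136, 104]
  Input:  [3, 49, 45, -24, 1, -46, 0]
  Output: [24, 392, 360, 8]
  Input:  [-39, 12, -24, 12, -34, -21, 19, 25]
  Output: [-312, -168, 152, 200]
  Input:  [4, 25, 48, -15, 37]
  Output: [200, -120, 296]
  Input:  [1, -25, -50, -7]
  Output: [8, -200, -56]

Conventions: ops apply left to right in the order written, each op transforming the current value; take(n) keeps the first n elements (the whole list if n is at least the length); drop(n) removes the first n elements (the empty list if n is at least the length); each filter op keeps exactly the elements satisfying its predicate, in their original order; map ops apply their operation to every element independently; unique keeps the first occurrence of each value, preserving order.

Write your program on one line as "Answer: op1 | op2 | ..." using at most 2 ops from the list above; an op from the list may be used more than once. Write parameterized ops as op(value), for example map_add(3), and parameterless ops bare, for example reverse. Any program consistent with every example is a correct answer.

filter_odd | map_mul(8)

Check, running the answer program on each example:
  [-5, 12, -12, -12, -31] -> [-5, -31] -> [-40, -248]
  [15, 6, -17, 8, 42, 13] -> [15, -17, 13] -> [120, -136, 104]
  [3, 49, 45, -24, 1, -46, 0] -> [3, 49, 45, 1] -> [24, 392, 360, 8]
  [-39, 12, -24, 12, -34, -21, 19, 25] -> [-39, -21, 19, 25] -> [-312, -168, 152, 200]
  [4, 25, 48, -15, 37] -> [25, -15, 37] -> [200, -120, 296]
  [1, -25, -50, -7] -> [1, -25, -7] -> [8, -200, -56]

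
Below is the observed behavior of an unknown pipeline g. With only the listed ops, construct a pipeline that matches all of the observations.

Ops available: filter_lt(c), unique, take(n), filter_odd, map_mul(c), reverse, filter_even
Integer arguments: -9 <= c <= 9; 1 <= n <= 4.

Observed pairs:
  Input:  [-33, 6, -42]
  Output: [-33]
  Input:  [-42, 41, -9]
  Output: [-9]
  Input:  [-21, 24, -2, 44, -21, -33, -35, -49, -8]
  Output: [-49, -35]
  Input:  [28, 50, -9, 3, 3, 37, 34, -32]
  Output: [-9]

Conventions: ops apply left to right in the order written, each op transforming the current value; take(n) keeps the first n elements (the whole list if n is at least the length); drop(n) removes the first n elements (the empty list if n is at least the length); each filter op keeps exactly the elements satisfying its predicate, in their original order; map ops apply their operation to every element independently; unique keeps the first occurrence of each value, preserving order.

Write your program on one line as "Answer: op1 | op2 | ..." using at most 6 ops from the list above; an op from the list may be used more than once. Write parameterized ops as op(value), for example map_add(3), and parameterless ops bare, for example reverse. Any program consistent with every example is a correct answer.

reverse | filter_lt(-3) | unique | take(3) | filter_odd

Check, running the answer program on each example:
  [-33, 6, -42] -> [-42, 6, -33] -> [-42, -33] -> [-42, -33] -> [-42, -33] -> [-33]
  [-42, 41, -9] -> [-9, 41, -42] -> [-9, -42] -> [-9, -42] -> [-9, -42] -> [-9]
  [-21, 24, -2, 44, -21, -33, -35, -49, -8] -> [-8, -49, -35, -33, -21, 44, -2, 24, -21] -> [-8, -49, -35, -33, -21, -21] -> [-8, -49, -35, -33, -21] -> [-8, -49, -35] -> [-49, -35]
  [28, 50, -9, 3, 3, 37, 34, -32] -> [-32, 34, 37, 3, 3, -9, 50, 28] -> [-32, -9] -> [-32, -9] -> [-32, -9] -> [-9]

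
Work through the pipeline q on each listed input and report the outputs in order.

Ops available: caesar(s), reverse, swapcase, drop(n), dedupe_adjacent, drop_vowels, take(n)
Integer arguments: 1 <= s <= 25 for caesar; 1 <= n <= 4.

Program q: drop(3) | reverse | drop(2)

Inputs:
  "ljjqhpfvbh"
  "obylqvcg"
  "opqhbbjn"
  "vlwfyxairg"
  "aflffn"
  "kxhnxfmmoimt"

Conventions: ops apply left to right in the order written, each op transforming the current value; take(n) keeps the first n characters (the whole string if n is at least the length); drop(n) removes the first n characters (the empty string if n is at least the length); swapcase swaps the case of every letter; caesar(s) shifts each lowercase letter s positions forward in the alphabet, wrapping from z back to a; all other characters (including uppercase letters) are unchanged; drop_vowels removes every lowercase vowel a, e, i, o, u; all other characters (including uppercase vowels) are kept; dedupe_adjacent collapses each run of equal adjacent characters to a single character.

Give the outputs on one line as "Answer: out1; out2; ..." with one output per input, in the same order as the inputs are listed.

"vfphq"; "vql"; "bbh"; "iaxyf"; "f"; "iommfxn"

Execution, op by op:
  "ljjqhpfvbh" -> "qhpfvbh" -> "hbvfphq" -> "vfphq"
  "obylqvcg" -> "lqvcg" -> "gcvql" -> "vql"
  "opqhbbjn" -> "hbbjn" -> "njbbh" -> "bbh"
  "vlwfyxairg" -> "fyxairg" -> "griaxyf" -> "iaxyf"
  "aflffn" -> "ffn" -> "nff" -> "f"
  "kxhnxfmmoimt" -> "nxfmmoimt" -> "tmiommfxn" -> "iommfxn"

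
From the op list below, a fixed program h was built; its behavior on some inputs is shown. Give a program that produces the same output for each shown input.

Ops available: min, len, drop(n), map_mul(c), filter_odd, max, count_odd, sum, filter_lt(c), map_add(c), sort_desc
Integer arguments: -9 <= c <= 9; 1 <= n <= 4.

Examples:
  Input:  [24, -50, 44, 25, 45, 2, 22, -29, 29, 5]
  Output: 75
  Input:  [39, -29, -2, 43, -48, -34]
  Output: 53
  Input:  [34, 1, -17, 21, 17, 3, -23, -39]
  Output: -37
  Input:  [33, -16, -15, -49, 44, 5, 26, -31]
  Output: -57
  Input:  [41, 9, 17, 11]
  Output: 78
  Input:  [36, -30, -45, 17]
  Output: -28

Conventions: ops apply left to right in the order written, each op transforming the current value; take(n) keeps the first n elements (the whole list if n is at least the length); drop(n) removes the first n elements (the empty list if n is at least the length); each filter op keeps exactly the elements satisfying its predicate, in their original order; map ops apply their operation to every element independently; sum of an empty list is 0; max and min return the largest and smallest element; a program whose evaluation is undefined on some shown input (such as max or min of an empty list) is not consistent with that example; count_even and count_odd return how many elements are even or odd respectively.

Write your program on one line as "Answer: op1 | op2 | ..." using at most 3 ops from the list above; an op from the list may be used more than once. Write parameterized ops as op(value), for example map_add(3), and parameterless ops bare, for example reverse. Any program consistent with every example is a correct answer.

sort_desc | filter_odd | sum

Check, running the answer program on each example:
  [24, -50, 44, 25, 45, 2, 22, -29, 29, 5] -> [45, 44, 29, 25, 24, 22, 5, 2, -29, -50] -> [45, 29, 25, 5, -29] -> 75
  [39, -29, -2, 43, -48, -34] -> [43, 39, -2, -29, -34, -48] -> [43, 39, -29] -> 53
  [34, 1, -17, 21, 17, 3, -23, -39] -> [34, 21, 17, 3, 1, -17, -23, -39] -> [21, 17, 3, 1, -17, -23, -39] -> -37
  [33, -16, -15, -49, 44, 5, 26, -31] -> [44, 33, 26, 5, -15, -16, -31, -49] -> [33, 5, -15, -31, -49] -> -57
  [41, 9, 17, 11] -> [41, 17, 11, 9] -> [41, 17, 11, 9] -> 78
  [36, -30, -45, 17] -> [36, 17, -30, -45] -> [17, -45] -> -28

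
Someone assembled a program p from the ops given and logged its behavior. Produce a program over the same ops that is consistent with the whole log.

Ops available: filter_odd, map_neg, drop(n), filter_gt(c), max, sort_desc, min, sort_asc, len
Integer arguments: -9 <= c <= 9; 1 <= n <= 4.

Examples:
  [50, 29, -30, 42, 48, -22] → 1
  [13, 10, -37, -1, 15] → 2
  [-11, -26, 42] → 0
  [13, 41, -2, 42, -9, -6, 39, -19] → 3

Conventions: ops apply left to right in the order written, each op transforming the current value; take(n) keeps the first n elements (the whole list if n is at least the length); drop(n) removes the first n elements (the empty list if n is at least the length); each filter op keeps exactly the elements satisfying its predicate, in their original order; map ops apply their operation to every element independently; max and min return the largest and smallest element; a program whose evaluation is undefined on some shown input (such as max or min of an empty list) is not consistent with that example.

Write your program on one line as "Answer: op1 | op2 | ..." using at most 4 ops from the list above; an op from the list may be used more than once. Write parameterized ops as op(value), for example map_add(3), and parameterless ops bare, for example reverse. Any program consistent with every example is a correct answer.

filter_odd | filter_gt(6) | len

Check, running the answer program on each example:
  [50, 29, -30, 42, 48, -22] -> [29] -> [29] -> 1
  [13, 10, -37, -1, 15] -> [13, -37, -1, 15] -> [13, 15] -> 2
  [-11, -26, 42] -> [-11] -> [] -> 0
  [13, 41, -2, 42, -9, -6, 39, -19] -> [13, 41, -9, 39, -19] -> [13, 41, 39] -> 3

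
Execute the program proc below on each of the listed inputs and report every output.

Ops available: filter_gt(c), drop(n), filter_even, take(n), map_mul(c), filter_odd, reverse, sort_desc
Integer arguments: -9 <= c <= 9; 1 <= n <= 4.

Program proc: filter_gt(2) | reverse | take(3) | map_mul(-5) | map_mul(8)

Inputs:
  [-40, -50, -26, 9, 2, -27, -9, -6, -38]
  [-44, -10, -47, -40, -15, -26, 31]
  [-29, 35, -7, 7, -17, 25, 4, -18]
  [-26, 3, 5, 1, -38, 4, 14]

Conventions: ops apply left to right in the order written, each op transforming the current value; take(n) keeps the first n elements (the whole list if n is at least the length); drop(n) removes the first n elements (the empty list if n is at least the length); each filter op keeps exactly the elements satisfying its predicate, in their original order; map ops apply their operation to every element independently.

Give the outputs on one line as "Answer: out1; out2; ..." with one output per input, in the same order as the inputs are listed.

[-360]; [-1240]; [-160, -1000, -280]; [-560, -160, -200]

Execution, op by op:
  [-40, -50, -26, 9, 2, -27, -9, -6, -38] -> [9] -> [9] -> [9] -> [-45] -> [-360]
  [-44, -10, -47, -40, -15, -26, 31] -> [31] -> [31] -> [31] -> [-155] -> [-1240]
  [-29, 35, -7, 7, -17, 25, 4, -18] -> [35, 7, 25, 4] -> [4, 25, 7, 35] -> [4, 25, 7] -> [-20, -125, -35] -> [-160, -1000, -280]
  [-26, 3, 5, 1, -38, 4, 14] -> [3, 5, 4, 14] -> [14, 4, 5, 3] -> [14, 4, 5] -> [-70, -20, -25] -> [-560, -160, -200]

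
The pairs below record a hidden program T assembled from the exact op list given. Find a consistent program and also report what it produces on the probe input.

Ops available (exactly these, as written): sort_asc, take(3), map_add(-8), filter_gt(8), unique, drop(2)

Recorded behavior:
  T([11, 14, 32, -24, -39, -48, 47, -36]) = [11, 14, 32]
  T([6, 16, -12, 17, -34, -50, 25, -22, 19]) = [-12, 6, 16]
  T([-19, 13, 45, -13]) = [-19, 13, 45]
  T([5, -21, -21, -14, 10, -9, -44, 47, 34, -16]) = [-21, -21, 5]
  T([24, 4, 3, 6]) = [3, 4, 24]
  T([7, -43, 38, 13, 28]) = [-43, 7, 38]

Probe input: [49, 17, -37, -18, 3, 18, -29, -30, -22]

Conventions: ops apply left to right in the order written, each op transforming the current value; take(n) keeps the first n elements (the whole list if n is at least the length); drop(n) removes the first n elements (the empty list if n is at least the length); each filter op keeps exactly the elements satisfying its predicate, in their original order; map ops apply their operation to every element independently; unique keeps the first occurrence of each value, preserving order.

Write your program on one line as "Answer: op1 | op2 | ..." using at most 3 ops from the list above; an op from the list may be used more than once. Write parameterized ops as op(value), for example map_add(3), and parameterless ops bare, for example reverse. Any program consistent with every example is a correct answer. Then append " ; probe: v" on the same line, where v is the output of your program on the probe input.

take(3) | sort_asc ; probe: [-37, 17, 49]

Check, running the answer program on each example:
  [11, 14, 32, -24, -39, -48, 47, -36] -> [11, 14, 32] -> [11, 14, 32]
  [6, 16, -12, 17, -34, -50, 25, -22, 19] -> [6, 16, -12] -> [-12, 6, 16]
  [-19, 13, 45, -13] -> [-19, 13, 45] -> [-19, 13, 45]
  [5, -21, -21, -14, 10, -9, -44, 47, 34, -16] -> [5, -21, -21] -> [-21, -21, 5]
  [24, 4, 3, 6] -> [24, 4, 3] -> [3, 4, 24]
  [7, -43, 38, 13, 28] -> [7, -43, 38] -> [-43, 7, 38]
  probe: [49, 17, -37, -18, 3, 18, -29, -30, -22] -> [49, 17, -37] -> [-37, 17, 49]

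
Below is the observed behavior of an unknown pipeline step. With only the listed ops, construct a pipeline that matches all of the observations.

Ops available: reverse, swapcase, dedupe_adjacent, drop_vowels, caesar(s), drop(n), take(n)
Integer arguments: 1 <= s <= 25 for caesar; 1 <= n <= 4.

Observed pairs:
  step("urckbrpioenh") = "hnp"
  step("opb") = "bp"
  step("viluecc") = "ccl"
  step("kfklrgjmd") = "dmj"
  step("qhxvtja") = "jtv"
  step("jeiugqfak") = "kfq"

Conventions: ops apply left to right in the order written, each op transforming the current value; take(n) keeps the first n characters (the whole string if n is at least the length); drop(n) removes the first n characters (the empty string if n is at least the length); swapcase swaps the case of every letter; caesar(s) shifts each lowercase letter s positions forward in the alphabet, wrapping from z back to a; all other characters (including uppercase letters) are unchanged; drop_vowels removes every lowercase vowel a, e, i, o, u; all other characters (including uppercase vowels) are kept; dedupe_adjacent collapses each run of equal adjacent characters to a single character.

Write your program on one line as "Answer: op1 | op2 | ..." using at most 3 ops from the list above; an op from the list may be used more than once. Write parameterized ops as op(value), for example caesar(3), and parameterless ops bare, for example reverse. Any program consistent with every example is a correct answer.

reverse | drop_vowels | take(3)

Check, running the answer program on each example:
  "urckbrpioenh" -> "hneoiprbkcru" -> "hnprbkcr" -> "hnp"
  "opb" -> "bpo" -> "bp" -> "bp"
  "viluecc" -> "cceuliv" -> "cclv" -> "ccl"
  "kfklrgjmd" -> "dmjgrlkfk" -> "dmjgrlkfk" -> "dmj"
  "qhxvtja" -> "ajtvxhq" -> "jtvxhq" -> "jtv"
  "jeiugqfak" -> "kafqguiej" -> "kfqgj" -> "kfq"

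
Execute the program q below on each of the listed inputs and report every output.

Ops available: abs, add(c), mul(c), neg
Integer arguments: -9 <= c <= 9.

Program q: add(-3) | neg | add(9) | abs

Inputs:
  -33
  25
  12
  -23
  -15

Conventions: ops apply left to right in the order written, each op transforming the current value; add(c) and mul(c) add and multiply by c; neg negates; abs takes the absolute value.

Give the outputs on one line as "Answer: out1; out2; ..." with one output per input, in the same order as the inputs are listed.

45; 13; 0; 35; 27

Execution, op by op:
  -33 -> -36 -> 36 -> 45 -> 45
  25 -> 22 -> -22 -> -13 -> 13
  12 -> 9 -> -9 -> 0 -> 0
  -23 -> -26 -> 26 -> 35 -> 35
  -15 -> -18 -> 18 -> 27 -> 27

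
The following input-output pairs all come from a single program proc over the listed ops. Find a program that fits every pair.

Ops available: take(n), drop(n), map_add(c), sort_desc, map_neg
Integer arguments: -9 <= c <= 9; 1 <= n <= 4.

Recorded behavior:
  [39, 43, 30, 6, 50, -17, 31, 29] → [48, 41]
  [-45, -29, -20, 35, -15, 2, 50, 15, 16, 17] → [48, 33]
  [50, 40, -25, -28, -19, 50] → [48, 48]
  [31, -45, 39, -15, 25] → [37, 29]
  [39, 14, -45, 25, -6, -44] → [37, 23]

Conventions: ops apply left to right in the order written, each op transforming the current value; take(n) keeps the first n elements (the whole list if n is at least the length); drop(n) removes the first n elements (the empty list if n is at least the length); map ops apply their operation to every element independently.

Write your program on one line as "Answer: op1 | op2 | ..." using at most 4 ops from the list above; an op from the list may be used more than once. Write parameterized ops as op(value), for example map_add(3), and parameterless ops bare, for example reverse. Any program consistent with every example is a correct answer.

map_add(3) | sort_desc | map_add(-5) | take(2)

Check, running the answer program on each example:
  [39, 43, 30, 6, 50, -17, 31, 29] -> [42, 46, 33, 9, 53, -14, 34, 32] -> [53, 46, 42, 34, 33, 32, 9, -14] -> [48, 41, 37, 29, 28, 27, 4, -19] -> [48, 41]
  [-45, -29, -20, 35, -15, 2, 50, 15, 16, 17] -> [-42, -26, -17, 38, -12, 5, 53, 18, 19, 20] -> [53, 38, 20, 19, 18, 5, -12, -17, -26, -42] -> [48, 33, 15, 14, 13, 0, -17, -22, -31, -47] -> [48, 33]
  [50, 40, -25, -28, -19, 50] -> [53, 43, -22, -25, -16, 53] -> [53, 53, 43, -16, -22, -25] -> [48, 48, 38, -21, -27, -30] -> [48, 48]
  [31, -45, 39, -15, 25] -> [34, -42, 42, -12, 28] -> [42, 34, 28, -12, -42] -> [37, 29, 23, -17, -47] -> [37, 29]
  [39, 14, -45, 25, -6, -44] -> [42, 17, -42, 28, -3, -41] -> [42, 28, 17, -3, -41, -42] -> [37, 23, 12, -8, -46, -47] -> [37, 23]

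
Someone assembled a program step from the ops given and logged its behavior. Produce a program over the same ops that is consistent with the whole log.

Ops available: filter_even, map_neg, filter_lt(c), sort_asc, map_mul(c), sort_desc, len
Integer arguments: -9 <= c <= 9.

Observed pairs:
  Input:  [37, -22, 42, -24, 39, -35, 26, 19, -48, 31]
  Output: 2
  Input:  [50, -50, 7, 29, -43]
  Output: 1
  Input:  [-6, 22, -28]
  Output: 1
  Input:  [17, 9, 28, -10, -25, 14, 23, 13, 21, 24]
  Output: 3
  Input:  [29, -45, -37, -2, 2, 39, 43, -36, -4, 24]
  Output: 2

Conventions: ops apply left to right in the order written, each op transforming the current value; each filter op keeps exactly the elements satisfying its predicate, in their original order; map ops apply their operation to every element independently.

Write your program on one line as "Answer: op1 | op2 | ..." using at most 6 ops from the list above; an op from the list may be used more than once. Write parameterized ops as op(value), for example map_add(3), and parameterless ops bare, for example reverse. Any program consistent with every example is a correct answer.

sort_asc | map_neg | filter_lt(1) | sort_asc | filter_even | len

Check, running the answer program on each example:
  [37, -22, 42, -24, 39, -35, 26, 19, -48, 31] -> [-48, -35, -24, -22, 19, 26, 31, 37, 39, 42] -> [48, 35, 24, 22, -19, -26, -31, -37, -39, -42] -> [-19, -26, -31, -37, -39, -42] -> [-42, -39, -37, -31, -26, -19] -> [-42, -26] -> 2
  [50, -50, 7, 29, -43] -> [-50, -43, 7, 29, 50] -> [50, 43, -7, -29, -50] -> [-7, -29, -50] -> [-50, -29, -7] -> [-50] -> 1
  [-6, 22, -28] -> [-28, -6, 22] -> [28, 6, -22] -> [-22] -> [-22] -> [-22] -> 1
  [17, 9, 28, -10, -25, 14, 23, 13, 21, 24] -> [-25, -10, 9, 13, 14, 17, 21, 23, 24, 28] -> [25, 10, -9, -13, -14, -17, -21, -23, -24, -28] -> [-9, -13, -14, -17, -21, -23, -24, -28] -> [-28, -24, -23, -21, -17, -14, -13, -9] -> [-28, -24, -14] -> 3
  [29, -45, -37, -2, 2, 39, 43, -36, -4, 24] -> [-45, -37, -36, -4, -2, 2, 24, 29, 39, 43] -> [45, 37, 36, 4, 2, -2, -24, -29, -39, -43] -> [-2, -24, -29, -39, -43] -> [-43, -39, -29, -24, -2] -> [-24, -2] -> 2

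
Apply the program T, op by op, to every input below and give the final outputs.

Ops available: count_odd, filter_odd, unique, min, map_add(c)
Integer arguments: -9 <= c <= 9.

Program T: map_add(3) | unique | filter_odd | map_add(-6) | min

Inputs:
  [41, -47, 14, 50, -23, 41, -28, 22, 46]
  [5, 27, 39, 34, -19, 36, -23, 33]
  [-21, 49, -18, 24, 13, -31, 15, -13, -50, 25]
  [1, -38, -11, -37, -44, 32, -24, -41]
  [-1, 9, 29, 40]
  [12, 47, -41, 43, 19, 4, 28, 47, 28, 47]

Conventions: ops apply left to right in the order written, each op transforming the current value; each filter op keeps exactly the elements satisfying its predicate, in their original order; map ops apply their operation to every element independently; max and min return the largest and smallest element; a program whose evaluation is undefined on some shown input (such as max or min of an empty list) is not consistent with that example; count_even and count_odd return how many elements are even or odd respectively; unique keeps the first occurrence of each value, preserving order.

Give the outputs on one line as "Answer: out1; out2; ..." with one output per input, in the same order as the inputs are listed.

Execution, op by op:
  [41, -47, 14, 50, -23, 41, -28, 22, 46] -> [44, -44, 17, 53, -20, 44, -25, 25, 49] -> [44, -44, 17, 53, -20, -25, 25, 49] -> [17, 53, -25, 25, 49] -> [11, 47, -31, 19, 43] -> -31
  [5, 27, 39, 34, -19, 36, -23, 33] -> [8, 30, 42, 37, -16, 39, -20, 36] -> [8, 30, 42, 37, -16, 39, -20, 36] -> [37, 39] -> [31, 33] -> 31
  [-21, 49, -18, 24, 13, -31, 15, -13, -50, 25] -> [-18, 52, -15, 27, 16, -28, 18, -10, -47, 28] -> [-18, 52, -15, 27, 16, -28, 18, -10, -47, 28] -> [-15, 27, -47] -> [-21, 21, -53] -> -53
  [1, -38, -11, -37, -44, 32, -24, -41] -> [4, -35, -8, -34, -41, 35, -21, -38] -> [4, -35, -8, -34, -41, 35, -21, -38] -> [-35, -41, 35, -21] -> [-41, -47, 29, -27] -> -47
  [-1, 9, 29, 40] -> [2, 12, 32, 43] -> [2, 12, 32, 43] -> [43] -> [37] -> 37
  [12, 47, -41, 43, 19, 4, 28, 47, 28, 47] -> [15, 50, -38, 46, 22, 7, 31, 50, 31, 50] -> [15, 50, -38, 46, 22, 7, 31] -> [15, 7, 31] -> [9, 1, 25] -> 1

-31; 31; -53; -47; 37; 1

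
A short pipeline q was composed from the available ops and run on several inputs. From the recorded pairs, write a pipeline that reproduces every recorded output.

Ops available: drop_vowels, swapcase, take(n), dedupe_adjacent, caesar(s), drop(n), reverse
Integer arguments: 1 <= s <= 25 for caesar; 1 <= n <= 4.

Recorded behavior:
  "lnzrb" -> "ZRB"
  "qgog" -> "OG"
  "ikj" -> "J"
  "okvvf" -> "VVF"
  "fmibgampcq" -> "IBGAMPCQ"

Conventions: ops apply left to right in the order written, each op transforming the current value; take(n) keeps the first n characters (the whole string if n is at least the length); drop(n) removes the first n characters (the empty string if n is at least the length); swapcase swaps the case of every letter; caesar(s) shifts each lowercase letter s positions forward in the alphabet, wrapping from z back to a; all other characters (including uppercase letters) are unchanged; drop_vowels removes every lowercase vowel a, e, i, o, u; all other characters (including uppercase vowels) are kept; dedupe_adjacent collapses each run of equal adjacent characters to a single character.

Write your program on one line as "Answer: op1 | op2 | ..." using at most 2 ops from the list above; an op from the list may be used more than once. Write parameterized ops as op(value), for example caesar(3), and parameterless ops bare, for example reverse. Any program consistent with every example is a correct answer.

swapcase | drop(2)

Check, running the answer program on each example:
  "lnzrb" -> "LNZRB" -> "ZRB"
  "qgog" -> "QGOG" -> "OG"
  "ikj" -> "IKJ" -> "J"
  "okvvf" -> "OKVVF" -> "VVF"
  "fmibgampcq" -> "FMIBGAMPCQ" -> "IBGAMPCQ"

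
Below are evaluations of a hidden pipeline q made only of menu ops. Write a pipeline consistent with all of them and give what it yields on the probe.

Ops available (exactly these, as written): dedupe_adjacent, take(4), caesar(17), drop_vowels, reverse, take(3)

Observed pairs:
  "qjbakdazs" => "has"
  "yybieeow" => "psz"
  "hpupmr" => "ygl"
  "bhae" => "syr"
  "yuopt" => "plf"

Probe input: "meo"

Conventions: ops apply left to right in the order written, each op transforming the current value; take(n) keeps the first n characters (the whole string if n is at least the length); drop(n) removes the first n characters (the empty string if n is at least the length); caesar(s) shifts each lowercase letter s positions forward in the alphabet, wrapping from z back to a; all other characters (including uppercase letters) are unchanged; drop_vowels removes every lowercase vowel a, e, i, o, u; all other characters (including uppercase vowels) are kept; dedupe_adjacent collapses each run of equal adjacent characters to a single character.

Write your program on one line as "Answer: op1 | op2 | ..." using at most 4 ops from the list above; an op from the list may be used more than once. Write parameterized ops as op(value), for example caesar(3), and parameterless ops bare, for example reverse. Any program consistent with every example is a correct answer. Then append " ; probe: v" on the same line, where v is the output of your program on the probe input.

dedupe_adjacent | take(3) | caesar(17) ; probe: "dvf"

Check, running the answer program on each example:
  "qjbakdazs" -> "qjbakdazs" -> "qjb" -> "has"
  "yybieeow" -> "ybieow" -> "ybi" -> "psz"
  "hpupmr" -> "hpupmr" -> "hpu" -> "ygl"
  "bhae" -> "bhae" -> "bha" -> "syr"
  "yuopt" -> "yuopt" -> "yuo" -> "plf"
  probe: "meo" -> "meo" -> "meo" -> "dvf"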